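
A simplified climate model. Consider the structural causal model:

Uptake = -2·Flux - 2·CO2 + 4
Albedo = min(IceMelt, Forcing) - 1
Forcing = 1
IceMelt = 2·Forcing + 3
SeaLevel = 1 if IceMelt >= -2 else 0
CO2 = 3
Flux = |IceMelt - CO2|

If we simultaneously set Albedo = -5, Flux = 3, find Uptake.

Setting Albedo = -5, Flux = 3 by intervention discards those variables' equations.
Uptake = -2·Flux - 2·CO2 + 4  [with Flux=3, CO2=3]  = -8

-8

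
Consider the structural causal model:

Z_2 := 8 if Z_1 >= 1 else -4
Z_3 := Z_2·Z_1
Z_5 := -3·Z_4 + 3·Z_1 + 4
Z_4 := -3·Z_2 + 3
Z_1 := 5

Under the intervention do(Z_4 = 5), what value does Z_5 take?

4

Intervening sets Z_4 = 5 and removes its equation (Z_4 := -3·Z_2 + 3).
Z_5 = -3·Z_4 + 3·Z_1 + 4  [with Z_4=5, Z_1=5]  = 4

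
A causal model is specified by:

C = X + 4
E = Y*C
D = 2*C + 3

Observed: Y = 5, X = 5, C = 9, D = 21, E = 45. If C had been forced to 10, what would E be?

do(C=10) replaces the equation C = X + 4 with the constant C = 10.
E = Y*C  [with Y=5, C=10]  = 50

50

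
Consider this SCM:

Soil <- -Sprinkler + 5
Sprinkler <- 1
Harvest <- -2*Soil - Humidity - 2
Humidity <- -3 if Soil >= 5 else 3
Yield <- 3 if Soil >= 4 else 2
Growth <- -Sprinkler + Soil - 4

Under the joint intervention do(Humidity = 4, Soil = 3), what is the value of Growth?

Setting Humidity = 4, Soil = 3 by intervention discards those variables' equations.
Growth = -Sprinkler + Soil - 4  [with Sprinkler=1, Soil=3]  = -2

-2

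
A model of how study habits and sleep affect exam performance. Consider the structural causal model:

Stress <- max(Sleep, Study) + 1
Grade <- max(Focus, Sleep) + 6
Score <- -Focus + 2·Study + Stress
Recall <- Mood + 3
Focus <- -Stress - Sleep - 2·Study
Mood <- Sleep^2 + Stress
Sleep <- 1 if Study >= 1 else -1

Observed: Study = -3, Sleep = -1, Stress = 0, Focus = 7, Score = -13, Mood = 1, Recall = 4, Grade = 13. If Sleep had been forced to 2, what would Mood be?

7

Under do(Sleep=2), the mechanism Sleep <- 1 if Study >= 1 else -1 is discarded; Sleep is fixed at 2.
Stress = max(Sleep, Study) + 1  [with Sleep=2, Study=-3]  = 3
Mood = Sleep^2 + Stress  [with Sleep=2, Stress=3]  = 7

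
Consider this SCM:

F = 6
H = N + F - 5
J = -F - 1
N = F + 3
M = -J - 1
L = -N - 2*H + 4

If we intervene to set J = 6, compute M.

-7

The intervention breaks the incoming arrows to J: J = -F - 1 no longer applies, and J = 6.
M = -J - 1  [with J=6]  = -7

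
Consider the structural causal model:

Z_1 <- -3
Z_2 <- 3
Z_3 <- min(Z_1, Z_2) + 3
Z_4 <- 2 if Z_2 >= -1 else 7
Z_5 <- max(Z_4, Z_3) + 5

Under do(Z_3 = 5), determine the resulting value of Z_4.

2

The intervention breaks the incoming arrows to Z_3: Z_3 <- min(Z_1, Z_2) + 3 no longer applies, and Z_3 = 5.
Z_4 is not downstream of the intervention, so its value is determined by the original equations.
Z_4 = 2 if Z_2 >= -1 else 7  [with Z_2=3]  = 2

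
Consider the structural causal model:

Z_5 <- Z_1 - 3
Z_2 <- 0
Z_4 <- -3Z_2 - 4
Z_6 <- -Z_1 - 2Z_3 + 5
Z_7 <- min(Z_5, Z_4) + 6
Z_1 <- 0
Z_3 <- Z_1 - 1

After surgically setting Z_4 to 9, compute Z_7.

The intervention breaks the incoming arrows to Z_4: Z_4 <- -3Z_2 - 4 no longer applies, and Z_4 = 9.
Z_5 = Z_1 - 3  [with Z_1=0]  = -3
Z_7 = min(Z_5, Z_4) + 6  [with Z_5=-3, Z_4=9]  = 3

3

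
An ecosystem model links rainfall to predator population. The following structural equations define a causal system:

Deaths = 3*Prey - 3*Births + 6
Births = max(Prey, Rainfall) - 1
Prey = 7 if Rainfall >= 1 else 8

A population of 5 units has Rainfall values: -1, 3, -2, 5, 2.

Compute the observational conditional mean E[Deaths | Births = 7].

Observing Births=7 restricts to units where Births's equation naturally yields 7: Rainfall ∈ {-1, -2}. In that subpopulation Deaths = 9, 9, mean 9.

9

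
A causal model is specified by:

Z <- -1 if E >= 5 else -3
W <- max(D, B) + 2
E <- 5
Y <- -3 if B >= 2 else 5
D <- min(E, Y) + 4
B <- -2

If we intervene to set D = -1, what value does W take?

Intervening sets D = -1 and removes its equation (D <- min(E, Y) + 4).
W = max(D, B) + 2  [with D=-1, B=-2]  = 1

1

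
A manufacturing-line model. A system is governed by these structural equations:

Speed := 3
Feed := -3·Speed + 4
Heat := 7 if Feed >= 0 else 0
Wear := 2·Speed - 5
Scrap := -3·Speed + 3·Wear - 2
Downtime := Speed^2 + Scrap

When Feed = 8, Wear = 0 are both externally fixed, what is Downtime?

-2

The joint intervention fixes Feed = 8, Wear = 0, removing each variable's own equation.
Scrap = -3·Speed + 3·Wear - 2  [with Speed=3, Wear=0]  = -11
Downtime = Speed^2 + Scrap  [with Speed=3, Scrap=-11]  = -2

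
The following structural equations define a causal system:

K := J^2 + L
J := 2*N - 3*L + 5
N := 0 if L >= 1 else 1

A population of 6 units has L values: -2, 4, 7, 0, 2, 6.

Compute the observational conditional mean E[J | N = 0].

Observing N=0 restricts to units where N's equation naturally yields 0: L ∈ {4, 7, 2, 6}. In that subpopulation J = -7, -16, -1, -13, mean -9.25.

-9.25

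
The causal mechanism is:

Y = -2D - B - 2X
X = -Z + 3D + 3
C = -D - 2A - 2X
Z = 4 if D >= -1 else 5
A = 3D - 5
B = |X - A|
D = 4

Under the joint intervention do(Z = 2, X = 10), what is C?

Setting Z = 2, X = 10 by intervention discards those variables' equations.
A = 3D - 5  [with D=4]  = 7
C = -D - 2A - 2X  [with D=4, A=7, X=10]  = -38

-38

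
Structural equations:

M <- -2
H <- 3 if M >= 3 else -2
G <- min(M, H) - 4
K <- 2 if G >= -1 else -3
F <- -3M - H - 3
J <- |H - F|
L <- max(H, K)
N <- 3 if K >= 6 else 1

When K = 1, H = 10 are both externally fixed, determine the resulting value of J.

17

The joint intervention fixes K = 1, H = 10, removing each variable's own equation.
F = -3M - H - 3  [with M=-2, H=10]  = -7
J = |H - F|  [with H=10, F=-7]  = 17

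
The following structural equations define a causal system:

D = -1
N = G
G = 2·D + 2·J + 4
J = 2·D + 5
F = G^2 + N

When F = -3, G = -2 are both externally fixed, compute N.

-2

Under do(F = -3, G = -2), each intervened variable's structural equation is replaced by its fixed value.
N = G  [with G=-2]  = -2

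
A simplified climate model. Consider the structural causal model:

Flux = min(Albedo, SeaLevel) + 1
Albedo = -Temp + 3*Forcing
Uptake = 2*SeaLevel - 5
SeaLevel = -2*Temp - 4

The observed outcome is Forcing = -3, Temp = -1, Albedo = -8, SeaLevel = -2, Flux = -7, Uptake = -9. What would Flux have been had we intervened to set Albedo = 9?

do(Albedo=9) replaces the equation Albedo = -Temp + 3*Forcing with the constant Albedo = 9.
SeaLevel = -2*Temp - 4  [with Temp=-1]  = -2
Flux = min(Albedo, SeaLevel) + 1  [with Albedo=9, SeaLevel=-2]  = -1

-1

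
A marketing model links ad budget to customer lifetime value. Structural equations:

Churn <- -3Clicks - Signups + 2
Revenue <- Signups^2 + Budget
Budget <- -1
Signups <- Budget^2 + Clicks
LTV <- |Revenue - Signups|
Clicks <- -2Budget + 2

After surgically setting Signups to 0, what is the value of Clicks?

Under do(Signups=0), the mechanism Signups <- Budget^2 + Clicks is discarded; Signups is fixed at 0.
Since Clicks is not a descendant of the intervened variable, it is unaffected.
Clicks = -2Budget + 2  [with Budget=-1]  = 4

4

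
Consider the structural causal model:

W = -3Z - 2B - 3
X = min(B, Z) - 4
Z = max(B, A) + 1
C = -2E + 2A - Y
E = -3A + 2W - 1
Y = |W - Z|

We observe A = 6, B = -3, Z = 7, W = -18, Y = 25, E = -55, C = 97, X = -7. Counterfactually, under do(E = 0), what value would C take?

-13

Intervening sets E = 0 and removes its equation (E = -3A + 2W - 1).
Z = max(B, A) + 1  [with B=-3, A=6]  = 7
W = -3Z - 2B - 3  [with Z=7, B=-3]  = -18
Y = |W - Z|  [with W=-18, Z=7]  = 25
C = -2E + 2A - Y  [with E=0, A=6, Y=25]  = -13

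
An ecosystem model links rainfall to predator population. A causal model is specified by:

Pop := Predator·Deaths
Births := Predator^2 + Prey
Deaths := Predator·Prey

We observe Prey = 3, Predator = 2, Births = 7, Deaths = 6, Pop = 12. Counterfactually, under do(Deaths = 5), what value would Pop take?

10

Intervening sets Deaths = 5 and removes its equation (Deaths := Predator·Prey).
Pop = Predator·Deaths  [with Predator=2, Deaths=5]  = 10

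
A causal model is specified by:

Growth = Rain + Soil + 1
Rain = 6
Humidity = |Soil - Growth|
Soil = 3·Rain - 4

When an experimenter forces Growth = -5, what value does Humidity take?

The intervention breaks the incoming arrows to Growth: Growth = Rain + Soil + 1 no longer applies, and Growth = -5.
Soil = 3·Rain - 4  [with Rain=6]  = 14
Humidity = |Soil - Growth|  [with Soil=14, Growth=-5]  = 19

19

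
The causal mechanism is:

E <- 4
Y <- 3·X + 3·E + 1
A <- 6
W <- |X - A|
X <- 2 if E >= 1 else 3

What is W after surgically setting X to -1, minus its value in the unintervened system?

3

The intervention breaks the incoming arrows to X: X <- 2 if E >= 1 else 3 no longer applies, and X = -1.
W = |X - A|  [with X=-1, A=6]  = 7
Without intervention: X = 2 if E >= 1 else 3  [with E=4]  = 2; W = |X - A|  [with X=2, A=6]  = 4.
Change = 7 − 4 = 3.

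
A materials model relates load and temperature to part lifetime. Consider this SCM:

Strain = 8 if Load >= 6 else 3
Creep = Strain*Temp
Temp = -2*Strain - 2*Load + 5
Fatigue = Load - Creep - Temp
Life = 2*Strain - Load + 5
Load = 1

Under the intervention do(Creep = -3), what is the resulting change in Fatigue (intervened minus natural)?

-6

Intervening sets Creep = -3 and removes its equation (Creep = Strain*Temp).
Strain = 8 if Load >= 6 else 3  [with Load=1]  = 3
Temp = -2*Strain - 2*Load + 5  [with Strain=3, Load=1]  = -3
Fatigue = Load - Creep - Temp  [with Load=1, Creep=-3, Temp=-3]  = 7
Without intervention: Strain = 8 if Load >= 6 else 3  [with Load=1]  = 3; Temp = -2*Strain - 2*Load + 5  [with Strain=3, Load=1]  = -3; Creep = Strain*Temp  [with Strain=3, Temp=-3]  = -9; Fatigue = Load - Creep - Temp  [with Load=1, Creep=-9, Temp=-3]  = 13.
Change = 7 − 13 = -6.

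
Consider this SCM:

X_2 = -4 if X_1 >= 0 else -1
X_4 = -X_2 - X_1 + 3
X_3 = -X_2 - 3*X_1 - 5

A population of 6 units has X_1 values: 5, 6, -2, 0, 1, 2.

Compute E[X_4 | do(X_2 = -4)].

Every unit gets X_2=-4 under the intervention. X_4 values become 2, 1, 9, 7, 6, 5; E[X_4|do(X_2=-4)] = 5.

5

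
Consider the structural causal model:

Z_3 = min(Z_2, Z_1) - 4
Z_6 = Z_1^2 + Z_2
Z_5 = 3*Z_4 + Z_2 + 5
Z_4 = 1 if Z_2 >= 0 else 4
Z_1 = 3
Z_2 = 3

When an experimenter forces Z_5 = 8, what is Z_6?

The intervention breaks the incoming arrows to Z_5: Z_5 = 3*Z_4 + Z_2 + 5 no longer applies, and Z_5 = 8.
Since Z_6 is not a descendant of the intervened variable, it is unaffected.
Z_6 = Z_1^2 + Z_2  [with Z_1=3, Z_2=3]  = 12

12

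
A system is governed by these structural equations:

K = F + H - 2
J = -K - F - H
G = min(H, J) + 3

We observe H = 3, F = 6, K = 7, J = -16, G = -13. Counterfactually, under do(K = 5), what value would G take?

do(K=5) replaces the equation K = F + H - 2 with the constant K = 5.
J = -K - F - H  [with K=5, F=6, H=3]  = -14
G = min(H, J) + 3  [with H=3, J=-14]  = -11

-11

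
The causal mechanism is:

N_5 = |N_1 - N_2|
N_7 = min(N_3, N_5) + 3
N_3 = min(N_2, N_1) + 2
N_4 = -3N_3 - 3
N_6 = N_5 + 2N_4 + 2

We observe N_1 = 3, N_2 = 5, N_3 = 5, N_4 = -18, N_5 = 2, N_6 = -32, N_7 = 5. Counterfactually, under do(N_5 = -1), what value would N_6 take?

The intervention breaks the incoming arrows to N_5: N_5 = |N_1 - N_2| no longer applies, and N_5 = -1.
N_3 = min(N_2, N_1) + 2  [with N_2=5, N_1=3]  = 5
N_4 = -3N_3 - 3  [with N_3=5]  = -18
N_6 = N_5 + 2N_4 + 2  [with N_5=-1, N_4=-18]  = -35

-35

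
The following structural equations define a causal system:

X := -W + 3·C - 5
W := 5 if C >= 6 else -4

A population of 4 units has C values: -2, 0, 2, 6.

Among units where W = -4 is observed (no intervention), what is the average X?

-1

Conditioning on W=-4 selects the 3 unit(s) with C ∈ {-2, 0, 2}. Their X values: -7, -1, 5. Mean = -1.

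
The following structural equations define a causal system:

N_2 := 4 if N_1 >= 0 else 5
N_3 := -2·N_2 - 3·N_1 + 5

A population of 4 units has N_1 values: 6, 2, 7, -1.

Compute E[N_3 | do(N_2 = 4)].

do(N_2=4) breaks N_2's dependence on N_1. With N_2=4 fixed, N_3 across the units is -21, -9, -24, 0, mean -13.5.

-13.5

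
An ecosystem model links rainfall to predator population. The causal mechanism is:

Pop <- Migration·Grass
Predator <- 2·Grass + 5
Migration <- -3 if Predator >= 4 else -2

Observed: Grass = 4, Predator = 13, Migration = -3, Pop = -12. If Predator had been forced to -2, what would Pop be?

Under do(Predator=-2), the mechanism Predator <- 2·Grass + 5 is discarded; Predator is fixed at -2.
Migration = -3 if Predator >= 4 else -2  [with Predator=-2]  = -2
Pop = Migration·Grass  [with Migration=-2, Grass=4]  = -8

-8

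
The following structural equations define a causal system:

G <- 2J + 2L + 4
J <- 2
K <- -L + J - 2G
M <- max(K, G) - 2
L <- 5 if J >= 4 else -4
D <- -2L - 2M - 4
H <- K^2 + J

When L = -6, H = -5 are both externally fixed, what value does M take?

14

Setting L = -6, H = -5 by intervention discards those variables' equations.
G = 2J + 2L + 4  [with J=2, L=-6]  = -4
K = -L + J - 2G  [with L=-6, J=2, G=-4]  = 16
M = max(K, G) - 2  [with K=16, G=-4]  = 14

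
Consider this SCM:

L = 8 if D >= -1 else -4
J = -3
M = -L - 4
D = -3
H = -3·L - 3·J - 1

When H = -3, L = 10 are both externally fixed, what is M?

-14

The joint intervention fixes H = -3, L = 10, removing each variable's own equation.
M = -L - 4  [with L=10]  = -14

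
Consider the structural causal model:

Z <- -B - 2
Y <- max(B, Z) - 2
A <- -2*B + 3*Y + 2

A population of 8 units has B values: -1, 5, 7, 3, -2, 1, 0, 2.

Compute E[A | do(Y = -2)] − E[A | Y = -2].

-5.75

do(Y=-2) breaks Y's dependence on B. With Y=-2 fixed, A across the units is -2, -14, -18, -10, 0, -6, -4, -8, mean -7.75.
E[A|Y=-2] averages over only the 2 units with Y=-2 (B = -2, 0): A = 0, -4, mean -2.
Difference = -7.75 − (-2) = -5.75.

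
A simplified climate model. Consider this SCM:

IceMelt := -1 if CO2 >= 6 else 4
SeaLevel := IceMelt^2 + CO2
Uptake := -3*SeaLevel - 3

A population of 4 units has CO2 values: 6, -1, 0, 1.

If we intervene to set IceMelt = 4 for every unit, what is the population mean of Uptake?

-55.5

Every unit gets IceMelt=4 under the intervention. Uptake values become -69, -48, -51, -54; E[Uptake|do(IceMelt=4)] = -55.5.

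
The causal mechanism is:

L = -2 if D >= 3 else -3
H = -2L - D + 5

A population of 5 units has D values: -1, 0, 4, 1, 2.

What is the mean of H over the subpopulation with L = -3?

Observing L=-3 restricts to units where L's equation naturally yields -3: D ∈ {-1, 0, 1, 2}. In that subpopulation H = 12, 11, 10, 9, mean 10.5.

10.5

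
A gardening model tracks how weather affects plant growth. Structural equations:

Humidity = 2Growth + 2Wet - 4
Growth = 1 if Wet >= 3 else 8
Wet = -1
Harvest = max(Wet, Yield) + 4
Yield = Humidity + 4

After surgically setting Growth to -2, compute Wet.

-1

Under do(Growth=-2), the mechanism Growth = 1 if Wet >= 3 else 8 is discarded; Growth is fixed at -2.
Wet is not downstream of the intervention, so its value is determined by the original equations.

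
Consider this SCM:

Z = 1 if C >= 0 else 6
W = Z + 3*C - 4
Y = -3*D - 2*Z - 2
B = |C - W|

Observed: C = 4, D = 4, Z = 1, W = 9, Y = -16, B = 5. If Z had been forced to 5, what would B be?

9

The intervention breaks the incoming arrows to Z: Z = 1 if C >= 0 else 6 no longer applies, and Z = 5.
W = Z + 3*C - 4  [with Z=5, C=4]  = 13
B = |C - W|  [with C=4, W=13]  = 9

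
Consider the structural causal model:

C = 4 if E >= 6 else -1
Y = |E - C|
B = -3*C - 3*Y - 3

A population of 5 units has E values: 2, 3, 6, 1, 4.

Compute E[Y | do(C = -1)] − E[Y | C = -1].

0.7

do(C=-1) breaks C's dependence on E. With C=-1 fixed, Y across the units is 3, 4, 7, 2, 5, mean 4.2.
Conditioning on C=-1 selects the 4 unit(s) with E ∈ {2, 3, 1, 4}. Their Y values: 3, 4, 2, 5. Mean = 3.5.
Difference = 4.2 − 3.5 = 0.7.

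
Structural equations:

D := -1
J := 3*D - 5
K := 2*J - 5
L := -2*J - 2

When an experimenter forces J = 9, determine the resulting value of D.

Under do(J=9), the mechanism J := 3*D - 5 is discarded; J is fixed at 9.
D is not downstream of the intervention, so its value is determined by the original equations.

-1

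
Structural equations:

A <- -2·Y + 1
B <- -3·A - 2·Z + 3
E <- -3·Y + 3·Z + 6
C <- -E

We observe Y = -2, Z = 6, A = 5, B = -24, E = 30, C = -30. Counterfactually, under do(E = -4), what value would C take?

The intervention breaks the incoming arrows to E: E <- -3·Y + 3·Z + 6 no longer applies, and E = -4.
C = -E  [with E=-4]  = 4

4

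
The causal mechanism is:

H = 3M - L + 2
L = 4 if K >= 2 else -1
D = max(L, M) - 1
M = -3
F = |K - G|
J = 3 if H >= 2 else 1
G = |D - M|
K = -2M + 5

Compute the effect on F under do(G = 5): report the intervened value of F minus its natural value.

Intervening sets G = 5 and removes its equation (G = |D - M|).
K = -2M + 5  [with M=-3]  = 11
F = |K - G|  [with K=11, G=5]  = 6
Without intervention: K = -2M + 5  [with M=-3]  = 11; L = 4 if K >= 2 else -1  [with K=11]  = 4; D = max(L, M) - 1  [with L=4, M=-3]  = 3; G = |D - M|  [with D=3, M=-3]  = 6; F = |K - G|  [with K=11, G=6]  = 5.
Change = 6 − 5 = 1.

1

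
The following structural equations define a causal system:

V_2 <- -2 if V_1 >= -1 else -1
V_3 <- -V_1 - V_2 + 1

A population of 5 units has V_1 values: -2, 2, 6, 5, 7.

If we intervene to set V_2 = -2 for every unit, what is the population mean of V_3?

do(V_2=-2) breaks V_2's dependence on V_1. With V_2=-2 fixed, V_3 across the units is 5, 1, -3, -2, -4, mean -0.6.

-0.6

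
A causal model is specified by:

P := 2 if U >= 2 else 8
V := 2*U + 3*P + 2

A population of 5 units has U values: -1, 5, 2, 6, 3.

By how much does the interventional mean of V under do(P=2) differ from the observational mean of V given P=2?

The intervention sets P=2 in all 5 units regardless of U. Recomputing V per unit gives 6, 18, 12, 20, 14; average 14.
Observing P=2 restricts to units where P's equation naturally yields 2: U ∈ {5, 2, 6, 3}. In that subpopulation V = 18, 12, 20, 14, mean 16.
Difference = 14 − 16 = -2.

-2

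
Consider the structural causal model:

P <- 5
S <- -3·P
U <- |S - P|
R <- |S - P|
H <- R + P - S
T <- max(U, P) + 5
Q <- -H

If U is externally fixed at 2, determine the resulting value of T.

10

The intervention breaks the incoming arrows to U: U <- |S - P| no longer applies, and U = 2.
T = max(U, P) + 5  [with U=2, P=5]  = 10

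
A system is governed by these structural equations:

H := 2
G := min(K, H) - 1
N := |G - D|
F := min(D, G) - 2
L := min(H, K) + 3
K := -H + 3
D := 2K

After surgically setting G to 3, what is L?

Under do(G=3), the mechanism G := min(K, H) - 1 is discarded; G is fixed at 3.
Since L is not a descendant of the intervened variable, it is unaffected.
K = -H + 3  [with H=2]  = 1
L = min(H, K) + 3  [with H=2, K=1]  = 4

4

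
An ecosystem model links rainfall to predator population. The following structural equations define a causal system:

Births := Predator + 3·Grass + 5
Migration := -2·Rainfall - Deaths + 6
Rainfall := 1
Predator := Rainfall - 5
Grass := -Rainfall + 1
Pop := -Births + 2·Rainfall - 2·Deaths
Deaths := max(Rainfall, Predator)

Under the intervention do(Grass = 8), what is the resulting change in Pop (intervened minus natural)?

Under do(Grass=8), the mechanism Grass := -Rainfall + 1 is discarded; Grass is fixed at 8.
Predator = Rainfall - 5  [with Rainfall=1]  = -4
Births = Predator + 3·Grass + 5  [with Predator=-4, Grass=8]  = 25
Deaths = max(Rainfall, Predator)  [with Rainfall=1, Predator=-4]  = 1
Pop = -Births + 2·Rainfall - 2·Deaths  [with Births=25, Rainfall=1, Deaths=1]  = -25
Without intervention: Grass = -Rainfall + 1  [with Rainfall=1]  = 0; Predator = Rainfall - 5  [with Rainfall=1]  = -4; Births = Predator + 3·Grass + 5  [with Predator=-4, Grass=0]  = 1; Deaths = max(Rainfall, Predator)  [with Rainfall=1, Predator=-4]  = 1; Pop = -Births + 2·Rainfall - 2·Deaths  [with Births=1, Rainfall=1, Deaths=1]  = -1.
Change = -25 − (-1) = -24.

-24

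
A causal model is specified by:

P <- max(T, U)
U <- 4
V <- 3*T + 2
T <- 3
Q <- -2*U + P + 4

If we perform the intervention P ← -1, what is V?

11

The intervention breaks the incoming arrows to P: P <- max(T, U) no longer applies, and P = -1.
V is not downstream of the intervention, so its value is determined by the original equations.
V = 3*T + 2  [with T=3]  = 11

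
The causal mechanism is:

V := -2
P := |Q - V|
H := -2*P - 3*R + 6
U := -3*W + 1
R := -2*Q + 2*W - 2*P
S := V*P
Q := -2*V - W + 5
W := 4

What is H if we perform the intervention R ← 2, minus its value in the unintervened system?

-54

The intervention breaks the incoming arrows to R: R := -2*Q + 2*W - 2*P no longer applies, and R = 2.
Q = -2*V - W + 5  [with V=-2, W=4]  = 5
P = |Q - V|  [with Q=5, V=-2]  = 7
H = -2*P - 3*R + 6  [with P=7, R=2]  = -14
Without intervention: Q = -2*V - W + 5  [with V=-2, W=4]  = 5; P = |Q - V|  [with Q=5, V=-2]  = 7; R = -2*Q + 2*W - 2*P  [with Q=5, W=4, P=7]  = -16; H = -2*P - 3*R + 6  [with P=7, R=-16]  = 40.
Change = -14 − 40 = -54.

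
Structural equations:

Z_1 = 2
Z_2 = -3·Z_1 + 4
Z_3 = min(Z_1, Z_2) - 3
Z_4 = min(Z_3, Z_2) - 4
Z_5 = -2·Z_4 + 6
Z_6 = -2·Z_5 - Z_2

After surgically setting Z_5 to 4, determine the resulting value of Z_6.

The intervention breaks the incoming arrows to Z_5: Z_5 = -2·Z_4 + 6 no longer applies, and Z_5 = 4.
Z_2 = -3·Z_1 + 4  [with Z_1=2]  = -2
Z_6 = -2·Z_5 - Z_2  [with Z_5=4, Z_2=-2]  = -6

-6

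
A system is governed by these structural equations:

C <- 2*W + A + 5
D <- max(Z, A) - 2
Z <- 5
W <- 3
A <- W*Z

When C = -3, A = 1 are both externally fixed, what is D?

Under do(C = -3, A = 1), each intervened variable's structural equation is replaced by its fixed value.
D = max(Z, A) - 2  [with Z=5, A=1]  = 3

3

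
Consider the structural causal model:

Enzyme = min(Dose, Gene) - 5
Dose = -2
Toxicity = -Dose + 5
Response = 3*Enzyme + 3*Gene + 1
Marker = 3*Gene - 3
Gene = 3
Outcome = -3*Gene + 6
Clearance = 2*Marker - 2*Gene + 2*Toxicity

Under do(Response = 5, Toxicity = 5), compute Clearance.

Under do(Response = 5, Toxicity = 5), each intervened variable's structural equation is replaced by its fixed value.
Marker = 3*Gene - 3  [with Gene=3]  = 6
Clearance = 2*Marker - 2*Gene + 2*Toxicity  [with Marker=6, Gene=3, Toxicity=5]  = 16

16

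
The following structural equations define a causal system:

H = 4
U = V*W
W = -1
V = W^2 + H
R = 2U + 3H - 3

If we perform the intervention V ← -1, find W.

Under do(V=-1), the mechanism V = W^2 + H is discarded; V is fixed at -1.
W is not downstream of the intervention, so its value is determined by the original equations.

-1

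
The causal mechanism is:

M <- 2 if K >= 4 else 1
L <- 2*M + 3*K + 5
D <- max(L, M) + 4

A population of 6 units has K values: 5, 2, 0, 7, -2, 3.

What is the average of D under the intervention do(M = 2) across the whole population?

20.5

Every unit gets M=2 under the intervention. D values become 28, 19, 13, 34, 7, 22; E[D|do(M=2)] = 20.5.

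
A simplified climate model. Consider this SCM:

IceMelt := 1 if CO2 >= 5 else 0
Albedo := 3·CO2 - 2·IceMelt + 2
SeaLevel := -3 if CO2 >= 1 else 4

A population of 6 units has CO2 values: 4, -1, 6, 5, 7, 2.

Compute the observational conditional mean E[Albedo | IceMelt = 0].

7

E[Albedo|IceMelt=0] averages over only the 3 units with IceMelt=0 (CO2 = 4, -1, 2): Albedo = 14, -1, 8, mean 7.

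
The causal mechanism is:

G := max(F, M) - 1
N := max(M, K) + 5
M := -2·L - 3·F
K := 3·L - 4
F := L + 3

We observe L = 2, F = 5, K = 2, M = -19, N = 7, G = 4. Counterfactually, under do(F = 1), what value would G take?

Under do(F=1), the mechanism F := L + 3 is discarded; F is fixed at 1.
M = -2·L - 3·F  [with L=2, F=1]  = -7
G = max(F, M) - 1  [with F=1, M=-7]  = 0

0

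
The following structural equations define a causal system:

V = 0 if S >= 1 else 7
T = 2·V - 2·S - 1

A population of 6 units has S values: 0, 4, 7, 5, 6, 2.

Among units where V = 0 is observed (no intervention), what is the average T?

-10.6

Conditioning on V=0 selects the 5 unit(s) with S ∈ {4, 7, 5, 6, 2}. Their T values: -9, -15, -11, -13, -5. Mean = -10.6.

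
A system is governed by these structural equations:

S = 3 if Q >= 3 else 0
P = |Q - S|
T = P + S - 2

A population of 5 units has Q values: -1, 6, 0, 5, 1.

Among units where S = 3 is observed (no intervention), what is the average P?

Observing S=3 restricts to units where S's equation naturally yields 3: Q ∈ {6, 5}. In that subpopulation P = 3, 2, mean 2.5.

2.5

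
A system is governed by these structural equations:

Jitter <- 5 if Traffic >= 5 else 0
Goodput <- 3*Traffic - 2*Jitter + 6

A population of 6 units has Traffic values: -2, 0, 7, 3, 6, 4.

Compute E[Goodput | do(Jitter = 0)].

The intervention sets Jitter=0 in all 6 units regardless of Traffic. Recomputing Goodput per unit gives 0, 6, 27, 15, 24, 18; average 15.

15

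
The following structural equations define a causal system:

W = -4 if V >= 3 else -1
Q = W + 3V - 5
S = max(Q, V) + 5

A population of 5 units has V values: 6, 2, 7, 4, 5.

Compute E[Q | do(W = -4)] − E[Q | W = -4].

Every unit gets W=-4 under the intervention. Q values become 9, -3, 12, 3, 6; E[Q|do(W=-4)] = 5.4.
Observing W=-4 restricts to units where W's equation naturally yields -4: V ∈ {6, 7, 4, 5}. In that subpopulation Q = 9, 12, 3, 6, mean 7.5.
Difference = 5.4 − 7.5 = -2.1.

-2.1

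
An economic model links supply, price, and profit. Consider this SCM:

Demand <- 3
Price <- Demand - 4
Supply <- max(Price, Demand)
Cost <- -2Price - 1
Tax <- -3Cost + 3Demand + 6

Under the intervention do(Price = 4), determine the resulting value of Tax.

do(Price=4) replaces the equation Price <- Demand - 4 with the constant Price = 4.
Cost = -2Price - 1  [with Price=4]  = -9
Tax = -3Cost + 3Demand + 6  [with Cost=-9, Demand=3]  = 42

42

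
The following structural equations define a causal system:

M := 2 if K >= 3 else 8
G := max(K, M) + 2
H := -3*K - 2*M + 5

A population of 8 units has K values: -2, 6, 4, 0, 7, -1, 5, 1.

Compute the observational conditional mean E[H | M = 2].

-15.5

Observing M=2 restricts to units where M's equation naturally yields 2: K ∈ {6, 4, 7, 5}. In that subpopulation H = -17, -11, -20, -14, mean -15.5.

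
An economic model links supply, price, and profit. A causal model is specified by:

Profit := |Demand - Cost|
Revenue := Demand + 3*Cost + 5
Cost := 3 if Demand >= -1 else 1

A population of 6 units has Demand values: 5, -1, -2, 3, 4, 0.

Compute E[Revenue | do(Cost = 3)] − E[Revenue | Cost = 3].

Every unit gets Cost=3 under the intervention. Revenue values become 19, 13, 12, 17, 18, 14; E[Revenue|do(Cost=3)] = 15.5.
E[Revenue|Cost=3] averages over only the 5 units with Cost=3 (Demand = 5, -1, 3, 4, 0): Revenue = 19, 13, 17, 18, 14, mean 16.2.
Difference = 15.5 − 16.2 = -0.7.

-0.7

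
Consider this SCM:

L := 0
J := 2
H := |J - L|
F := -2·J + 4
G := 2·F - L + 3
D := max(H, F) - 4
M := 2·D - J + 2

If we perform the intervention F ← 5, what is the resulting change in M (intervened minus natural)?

The intervention breaks the incoming arrows to F: F := -2·J + 4 no longer applies, and F = 5.
H = |J - L|  [with J=2, L=0]  = 2
D = max(H, F) - 4  [with H=2, F=5]  = 1
M = 2·D - J + 2  [with D=1, J=2]  = 2
Without intervention: H = |J - L|  [with J=2, L=0]  = 2; F = -2·J + 4  [with J=2]  = 0; D = max(H, F) - 4  [with H=2, F=0]  = -2; M = 2·D - J + 2  [with D=-2, J=2]  = -4.
Change = 2 − (-4) = 6.

6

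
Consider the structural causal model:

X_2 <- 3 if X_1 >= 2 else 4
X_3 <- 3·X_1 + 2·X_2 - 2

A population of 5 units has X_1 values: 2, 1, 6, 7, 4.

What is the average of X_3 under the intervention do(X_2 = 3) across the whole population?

Under do(X_2=3), X_2's equation is replaced by X_2=3 for every unit. Per-unit X_3: 10, 7, 22, 25, 16. Mean = 16.

16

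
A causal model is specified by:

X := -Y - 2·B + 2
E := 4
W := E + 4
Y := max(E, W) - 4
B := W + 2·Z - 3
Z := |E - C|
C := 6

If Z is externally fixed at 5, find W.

Under do(Z=5), the mechanism Z := |E - C| is discarded; Z is fixed at 5.
Since W is not a descendant of the intervened variable, it is unaffected.
W = E + 4  [with E=4]  = 8

8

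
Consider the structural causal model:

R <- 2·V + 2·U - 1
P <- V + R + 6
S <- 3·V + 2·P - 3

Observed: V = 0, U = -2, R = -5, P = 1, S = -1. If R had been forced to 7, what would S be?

do(R=7) replaces the equation R <- 2·V + 2·U - 1 with the constant R = 7.
P = V + R + 6  [with V=0, R=7]  = 13
S = 3·V + 2·P - 3  [with V=0, P=13]  = 23

23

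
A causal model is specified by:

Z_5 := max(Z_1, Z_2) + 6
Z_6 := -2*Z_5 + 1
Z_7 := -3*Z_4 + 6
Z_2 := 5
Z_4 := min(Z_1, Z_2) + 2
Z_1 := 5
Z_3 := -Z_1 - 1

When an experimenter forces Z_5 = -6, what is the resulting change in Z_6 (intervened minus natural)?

34

The intervention breaks the incoming arrows to Z_5: Z_5 := max(Z_1, Z_2) + 6 no longer applies, and Z_5 = -6.
Z_6 = -2*Z_5 + 1  [with Z_5=-6]  = 13
Without intervention: Z_5 = max(Z_1, Z_2) + 6  [with Z_1=5, Z_2=5]  = 11; Z_6 = -2*Z_5 + 1  [with Z_5=11]  = -21.
Change = 13 − (-21) = 34.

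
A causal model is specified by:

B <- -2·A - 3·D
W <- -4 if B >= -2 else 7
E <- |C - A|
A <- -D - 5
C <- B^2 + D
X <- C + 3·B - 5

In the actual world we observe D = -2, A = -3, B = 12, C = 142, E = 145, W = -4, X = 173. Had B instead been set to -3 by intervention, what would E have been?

do(B=-3) replaces the equation B <- -2·A - 3·D with the constant B = -3.
A = -D - 5  [with D=-2]  = -3
C = B^2 + D  [with B=-3, D=-2]  = 7
E = |C - A|  [with C=7, A=-3]  = 10

10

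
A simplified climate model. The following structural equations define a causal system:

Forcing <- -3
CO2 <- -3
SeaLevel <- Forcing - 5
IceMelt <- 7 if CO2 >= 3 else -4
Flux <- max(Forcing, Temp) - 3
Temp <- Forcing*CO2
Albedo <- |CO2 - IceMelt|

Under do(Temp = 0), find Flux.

The intervention breaks the incoming arrows to Temp: Temp <- Forcing*CO2 no longer applies, and Temp = 0.
Flux = max(Forcing, Temp) - 3  [with Forcing=-3, Temp=0]  = -3

-3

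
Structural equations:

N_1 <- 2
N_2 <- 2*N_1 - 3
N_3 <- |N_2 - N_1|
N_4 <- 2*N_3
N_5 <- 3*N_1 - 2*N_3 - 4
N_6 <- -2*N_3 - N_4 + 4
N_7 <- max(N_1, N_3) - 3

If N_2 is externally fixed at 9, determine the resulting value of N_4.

Under do(N_2=9), the mechanism N_2 <- 2*N_1 - 3 is discarded; N_2 is fixed at 9.
N_3 = |N_2 - N_1|  [with N_2=9, N_1=2]  = 7
N_4 = 2*N_3  [with N_3=7]  = 14

14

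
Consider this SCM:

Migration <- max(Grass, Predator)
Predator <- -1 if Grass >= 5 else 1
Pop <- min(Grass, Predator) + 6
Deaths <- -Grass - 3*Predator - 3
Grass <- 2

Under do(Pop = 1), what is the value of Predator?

Under do(Pop=1), the mechanism Pop <- min(Grass, Predator) + 6 is discarded; Pop is fixed at 1.
No directed path runs from Pop to Predator, so Predator keeps its natural value.
Predator = -1 if Grass >= 5 else 1  [with Grass=2]  = 1

1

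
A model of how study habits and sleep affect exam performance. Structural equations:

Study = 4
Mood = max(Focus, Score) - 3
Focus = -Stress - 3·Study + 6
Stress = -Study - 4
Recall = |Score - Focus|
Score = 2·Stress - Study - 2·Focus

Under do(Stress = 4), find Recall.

34

Under do(Stress=4), the mechanism Stress = -Study - 4 is discarded; Stress is fixed at 4.
Focus = -Stress - 3·Study + 6  [with Stress=4, Study=4]  = -10
Score = 2·Stress - Study - 2·Focus  [with Stress=4, Study=4, Focus=-10]  = 24
Recall = |Score - Focus|  [with Score=24, Focus=-10]  = 34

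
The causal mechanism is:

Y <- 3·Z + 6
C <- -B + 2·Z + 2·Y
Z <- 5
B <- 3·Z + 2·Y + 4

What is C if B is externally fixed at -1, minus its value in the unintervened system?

62

The intervention breaks the incoming arrows to B: B <- 3·Z + 2·Y + 4 no longer applies, and B = -1.
Y = 3·Z + 6  [with Z=5]  = 21
C = -B + 2·Z + 2·Y  [with B=-1, Z=5, Y=21]  = 53
Without intervention: Y = 3·Z + 6  [with Z=5]  = 21; B = 3·Z + 2·Y + 4  [with Z=5, Y=21]  = 61; C = -B + 2·Z + 2·Y  [with B=61, Z=5, Y=21]  = -9.
Change = 53 − (-9) = 62.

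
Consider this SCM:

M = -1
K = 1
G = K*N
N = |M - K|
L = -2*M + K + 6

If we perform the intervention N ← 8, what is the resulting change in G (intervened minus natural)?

Intervening sets N = 8 and removes its equation (N = |M - K|).
G = K*N  [with K=1, N=8]  = 8
Without intervention: N = |M - K|  [with M=-1, K=1]  = 2; G = K*N  [with K=1, N=2]  = 2.
Change = 8 − 2 = 6.

6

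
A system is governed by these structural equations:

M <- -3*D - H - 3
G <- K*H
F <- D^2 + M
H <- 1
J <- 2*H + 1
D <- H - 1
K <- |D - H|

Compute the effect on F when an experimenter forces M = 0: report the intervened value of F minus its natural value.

The intervention breaks the incoming arrows to M: M <- -3*D - H - 3 no longer applies, and M = 0.
D = H - 1  [with H=1]  = 0
F = D^2 + M  [with D=0, M=0]  = 0
Without intervention: D = H - 1  [with H=1]  = 0; M = -3*D - H - 3  [with D=0, H=1]  = -4; F = D^2 + M  [with D=0, M=-4]  = -4.
Change = 0 − (-4) = 4.

4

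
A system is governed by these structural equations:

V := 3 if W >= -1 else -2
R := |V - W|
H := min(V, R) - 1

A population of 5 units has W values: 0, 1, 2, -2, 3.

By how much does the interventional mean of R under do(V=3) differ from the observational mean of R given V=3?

Every unit gets V=3 under the intervention. R values become 3, 2, 1, 5, 0; E[R|do(V=3)] = 2.2.
Conditioning on V=3 selects the 4 unit(s) with W ∈ {0, 1, 2, 3}. Their R values: 3, 2, 1, 0. Mean = 1.5.
Difference = 2.2 − 1.5 = 0.7.

0.7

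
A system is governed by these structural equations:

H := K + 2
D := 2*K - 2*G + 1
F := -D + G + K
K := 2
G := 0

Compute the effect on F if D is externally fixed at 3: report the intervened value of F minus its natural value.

Intervening sets D = 3 and removes its equation (D := 2*K - 2*G + 1).
F = -D + G + K  [with D=3, G=0, K=2]  = -1
Without intervention: D = 2*K - 2*G + 1  [with K=2, G=0]  = 5; F = -D + G + K  [with D=5, G=0, K=2]  = -3.
Change = -1 − (-3) = 2.

2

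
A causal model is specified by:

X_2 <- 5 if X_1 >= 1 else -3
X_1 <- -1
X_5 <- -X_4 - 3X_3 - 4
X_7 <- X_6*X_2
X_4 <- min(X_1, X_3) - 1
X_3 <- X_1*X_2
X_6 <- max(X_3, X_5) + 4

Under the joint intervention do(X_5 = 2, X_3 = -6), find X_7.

The joint intervention fixes X_5 = 2, X_3 = -6, removing each variable's own equation.
X_2 = 5 if X_1 >= 1 else -3  [with X_1=-1]  = -3
X_6 = max(X_3, X_5) + 4  [with X_3=-6, X_5=2]  = 6
X_7 = X_6*X_2  [with X_6=6, X_2=-3]  = -18

-18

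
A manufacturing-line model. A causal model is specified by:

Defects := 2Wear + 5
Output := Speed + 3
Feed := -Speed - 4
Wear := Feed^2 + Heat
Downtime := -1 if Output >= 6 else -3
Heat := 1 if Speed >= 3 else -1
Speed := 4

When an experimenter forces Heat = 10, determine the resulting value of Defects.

do(Heat=10) replaces the equation Heat := 1 if Speed >= 3 else -1 with the constant Heat = 10.
Feed = -Speed - 4  [with Speed=4]  = -8
Wear = Feed^2 + Heat  [with Feed=-8, Heat=10]  = 74
Defects = 2Wear + 5  [with Wear=74]  = 153

153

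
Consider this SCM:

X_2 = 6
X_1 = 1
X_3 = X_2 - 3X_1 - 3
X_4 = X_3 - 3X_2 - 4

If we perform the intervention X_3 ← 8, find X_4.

The intervention breaks the incoming arrows to X_3: X_3 = X_2 - 3X_1 - 3 no longer applies, and X_3 = 8.
X_4 = X_3 - 3X_2 - 4  [with X_3=8, X_2=6]  = -14

-14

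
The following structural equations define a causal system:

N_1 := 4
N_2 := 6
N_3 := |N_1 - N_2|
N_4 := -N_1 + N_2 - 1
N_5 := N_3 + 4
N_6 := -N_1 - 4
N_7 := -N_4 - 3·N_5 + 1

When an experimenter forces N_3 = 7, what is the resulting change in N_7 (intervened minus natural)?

The intervention breaks the incoming arrows to N_3: N_3 := |N_1 - N_2| no longer applies, and N_3 = 7.
N_4 = -N_1 + N_2 - 1  [with N_1=4, N_2=6]  = 1
N_5 = N_3 + 4  [with N_3=7]  = 11
N_7 = -N_4 - 3·N_5 + 1  [with N_4=1, N_5=11]  = -33
Without intervention: N_3 = |N_1 - N_2|  [with N_1=4, N_2=6]  = 2; N_4 = -N_1 + N_2 - 1  [with N_1=4, N_2=6]  = 1; N_5 = N_3 + 4  [with N_3=2]  = 6; N_7 = -N_4 - 3·N_5 + 1  [with N_4=1, N_5=6]  = -18.
Change = -33 − (-18) = -15.

-15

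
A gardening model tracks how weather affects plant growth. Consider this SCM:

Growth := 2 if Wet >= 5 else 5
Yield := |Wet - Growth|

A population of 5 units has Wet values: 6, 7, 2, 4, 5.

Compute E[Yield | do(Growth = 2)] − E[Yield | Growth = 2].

-1.2

The intervention sets Growth=2 in all 5 units regardless of Wet. Recomputing Yield per unit gives 4, 5, 0, 2, 3; average 2.8.
Observing Growth=2 restricts to units where Growth's equation naturally yields 2: Wet ∈ {6, 7, 5}. In that subpopulation Yield = 4, 5, 3, mean 4.
Difference = 2.8 − 4 = -1.2.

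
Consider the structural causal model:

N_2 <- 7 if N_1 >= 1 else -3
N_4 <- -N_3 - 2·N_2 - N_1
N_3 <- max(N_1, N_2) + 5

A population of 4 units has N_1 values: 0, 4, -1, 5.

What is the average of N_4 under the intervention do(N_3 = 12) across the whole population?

The intervention sets N_3=12 in all 4 units regardless of N_1. Recomputing N_4 per unit gives -6, -30, -5, -31; average -18.

-18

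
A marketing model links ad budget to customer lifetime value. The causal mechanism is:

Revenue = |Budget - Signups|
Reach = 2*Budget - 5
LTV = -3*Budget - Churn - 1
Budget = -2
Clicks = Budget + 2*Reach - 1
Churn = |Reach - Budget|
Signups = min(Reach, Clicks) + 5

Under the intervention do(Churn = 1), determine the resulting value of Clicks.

-21

do(Churn=1) replaces the equation Churn = |Reach - Budget| with the constant Churn = 1.
Clicks is not downstream of the intervention, so its value is determined by the original equations.
Reach = 2*Budget - 5  [with Budget=-2]  = -9
Clicks = Budget + 2*Reach - 1  [with Budget=-2, Reach=-9]  = -21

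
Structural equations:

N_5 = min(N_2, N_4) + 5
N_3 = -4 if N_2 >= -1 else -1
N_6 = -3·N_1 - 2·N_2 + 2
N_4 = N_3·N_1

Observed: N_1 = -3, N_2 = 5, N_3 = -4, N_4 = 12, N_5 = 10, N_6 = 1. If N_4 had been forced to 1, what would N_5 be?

Intervening sets N_4 = 1 and removes its equation (N_4 = N_3·N_1).
N_5 = min(N_2, N_4) + 5  [with N_2=5, N_4=1]  = 6

6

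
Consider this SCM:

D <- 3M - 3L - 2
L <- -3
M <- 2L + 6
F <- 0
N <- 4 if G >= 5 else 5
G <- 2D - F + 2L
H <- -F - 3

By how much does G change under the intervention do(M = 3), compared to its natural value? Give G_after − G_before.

Under do(M=3), the mechanism M <- 2L + 6 is discarded; M is fixed at 3.
D = 3M - 3L - 2  [with M=3, L=-3]  = 16
G = 2D - F + 2L  [with D=16, F=0, L=-3]  = 26
Without intervention: M = 2L + 6  [with L=-3]  = 0; D = 3M - 3L - 2  [with M=0, L=-3]  = 7; G = 2D - F + 2L  [with D=7, F=0, L=-3]  = 8.
Change = 26 − 8 = 18.

18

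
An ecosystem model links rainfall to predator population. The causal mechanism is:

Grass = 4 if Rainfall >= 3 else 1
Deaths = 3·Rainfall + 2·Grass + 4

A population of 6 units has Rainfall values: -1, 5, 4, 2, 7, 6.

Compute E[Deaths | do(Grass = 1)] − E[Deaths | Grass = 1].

10

do(Grass=1) breaks Grass's dependence on Rainfall. With Grass=1 fixed, Deaths across the units is 3, 21, 18, 12, 27, 24, mean 17.5.
Conditioning on Grass=1 selects the 2 unit(s) with Rainfall ∈ {-1, 2}. Their Deaths values: 3, 12. Mean = 7.5.
Difference = 17.5 − 7.5 = 10.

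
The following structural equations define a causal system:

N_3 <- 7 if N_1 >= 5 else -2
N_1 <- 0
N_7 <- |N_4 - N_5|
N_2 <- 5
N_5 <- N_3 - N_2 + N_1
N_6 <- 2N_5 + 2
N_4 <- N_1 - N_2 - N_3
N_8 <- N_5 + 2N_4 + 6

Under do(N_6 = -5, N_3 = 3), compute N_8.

-12

Setting N_6 = -5, N_3 = 3 by intervention discards those variables' equations.
N_4 = N_1 - N_2 - N_3  [with N_1=0, N_2=5, N_3=3]  = -8
N_5 = N_3 - N_2 + N_1  [with N_3=3, N_2=5, N_1=0]  = -2
N_8 = N_5 + 2N_4 + 6  [with N_5=-2, N_4=-8]  = -12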